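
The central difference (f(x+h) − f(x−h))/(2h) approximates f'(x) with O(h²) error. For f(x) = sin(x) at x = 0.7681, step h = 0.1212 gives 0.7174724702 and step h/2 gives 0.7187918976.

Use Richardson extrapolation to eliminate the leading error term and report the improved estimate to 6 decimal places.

0.719232

Leading term ∝ h^2; use weight 4 = 2^2.
Numerator 4*A(h/2) − A(h) = 4*0.7187918976 − 0.7174724702 = 2.1576951202
Denominator 4 − 1 = 3.
Result: 0.7192317067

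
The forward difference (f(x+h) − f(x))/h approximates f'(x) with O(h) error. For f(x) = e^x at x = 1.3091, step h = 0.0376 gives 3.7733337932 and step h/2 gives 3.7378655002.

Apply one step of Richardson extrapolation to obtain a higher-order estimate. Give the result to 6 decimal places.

Leading term ∝ h^1; use weight 2 = 2^1.
Weighted: 7.4757310004 − 3.7733337932 = 3.7023972072
Denominator 2 − 1 = 1.
So the Richardson estimate is 3.7023972072.
Correction |R − A(h/2)| = 3.547e-02; gap |A(h/2) − A(h)| = 3.547e-02.

3.702397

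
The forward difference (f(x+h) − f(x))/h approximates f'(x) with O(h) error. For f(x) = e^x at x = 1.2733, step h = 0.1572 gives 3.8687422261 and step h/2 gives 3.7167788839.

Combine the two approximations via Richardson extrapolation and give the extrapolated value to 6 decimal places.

Order 1 gives 2^r = 2 and 2^r − 1 = 1.
Difference of the inputs: 3.7167788839 − 3.8687422261 = -0.1519633422
Divide by 2^1 − 1 = 1: (-0.1519633422)/1 = -0.1519633422
R = A(h/2) + (A(h/2) − A(h))/1 = 3.7167788839 − 0.1519633422 = 3.5648155417
Correction |R − A(h/2)| = 1.520e-01; gap |A(h/2) − A(h)| = 1.520e-01.

3.564816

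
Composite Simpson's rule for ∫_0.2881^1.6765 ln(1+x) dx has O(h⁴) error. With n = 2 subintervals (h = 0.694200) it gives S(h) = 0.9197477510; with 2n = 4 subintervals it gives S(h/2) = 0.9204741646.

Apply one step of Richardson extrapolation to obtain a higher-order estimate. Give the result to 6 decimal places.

0.920523

Error is O(h^4); halving h shrinks it by 2^4 = 16.
A(h/2) − A(h) = 0.9204741646 − 0.9197477510 = 0.0007264136
Correction (A(h/2) − A(h))/(16 − 1) = 0.0007264136/15 = 0.0000484276
R = A(h/2) + (A(h/2) − A(h))/15 = 0.9204741646 + 0.0000484276 = 0.9205225922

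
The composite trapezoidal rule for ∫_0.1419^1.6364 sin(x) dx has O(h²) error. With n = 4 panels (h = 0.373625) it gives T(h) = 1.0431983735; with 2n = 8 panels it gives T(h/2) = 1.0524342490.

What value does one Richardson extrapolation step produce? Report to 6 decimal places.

r = 2, so 2^r = 4.
Top: 4(1.0524342490) − (1.0431983735) = 3.1665386225
Divide by 2^2 − 1 = 3.
Result: 1.0555128742
Correction |R − A(h/2)| = 3.079e-03; gap |A(h/2) − A(h)| = 9.236e-03.

1.055513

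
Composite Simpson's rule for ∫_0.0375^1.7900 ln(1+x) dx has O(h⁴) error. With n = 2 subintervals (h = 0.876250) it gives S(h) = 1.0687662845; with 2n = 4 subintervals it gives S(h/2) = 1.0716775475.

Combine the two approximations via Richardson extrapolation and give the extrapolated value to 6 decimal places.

1.071872

Error is O(h^4); halving h shrinks it by 2^4 = 16.
Weighted: 17.1468407600 − 1.0687662845 = 16.0780744755
R = 16.0780744755/15 = 1.0718716317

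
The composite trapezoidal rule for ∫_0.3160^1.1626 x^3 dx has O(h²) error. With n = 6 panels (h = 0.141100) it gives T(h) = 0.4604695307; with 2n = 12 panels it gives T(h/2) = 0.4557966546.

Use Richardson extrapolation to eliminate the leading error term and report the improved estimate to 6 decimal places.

r = 2: numerator weight 4, denominator 3.
Top: 4(0.4557966546) − (0.4604695307) = 1.3627170877
Denominator 4 − 1 = 3.
1.3627170877 ÷ 3 = 0.4542390292

0.454239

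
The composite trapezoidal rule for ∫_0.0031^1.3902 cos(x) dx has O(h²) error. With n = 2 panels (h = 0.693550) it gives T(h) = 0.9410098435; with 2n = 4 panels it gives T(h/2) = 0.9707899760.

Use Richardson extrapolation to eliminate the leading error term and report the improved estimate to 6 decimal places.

0.980717

Method order is 2; weight 2^2 = 4.
4×0.9707899760 = 3.8831599040; 3.8831599040 − 0.9410098435 = 2.9421500605
2.9421500605 ÷ 3 = 0.9807166868
Correction |R − A(h/2)| = 9.927e-03; gap |A(h/2) − A(h)| = 2.978e-02.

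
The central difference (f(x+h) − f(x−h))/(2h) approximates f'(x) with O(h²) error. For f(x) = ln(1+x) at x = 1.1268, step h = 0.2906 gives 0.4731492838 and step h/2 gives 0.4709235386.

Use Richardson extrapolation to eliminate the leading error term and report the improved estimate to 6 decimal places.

Method order is 2; weight 2^2 = 4.
Top: 4(0.4709235386) − (0.4731492838) = 1.4105448706
1.4105448706 ÷ 3 = 0.4701816235
Correction |R − A(h/2)| = 7.419e-04; gap |A(h/2) − A(h)| = 2.226e-03.

0.470182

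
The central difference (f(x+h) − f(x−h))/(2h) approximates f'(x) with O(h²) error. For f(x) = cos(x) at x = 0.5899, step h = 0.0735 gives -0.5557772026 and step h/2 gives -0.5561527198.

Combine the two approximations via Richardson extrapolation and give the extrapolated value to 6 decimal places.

With r = 2 the leading error scales as h^2, so the weight is 2^2 = 4.
Difference of the inputs: -0.5561527198 − (-0.5557772026) = -0.0003755172
Correction (A(h/2) − A(h))/(4 − 1) = (-0.0003755172)/3 = -0.0001251724
R = A(h/2) + (A(h/2) − A(h))/3 = -0.5561527198 − 0.0001251724 = -0.5562778922

-0.556278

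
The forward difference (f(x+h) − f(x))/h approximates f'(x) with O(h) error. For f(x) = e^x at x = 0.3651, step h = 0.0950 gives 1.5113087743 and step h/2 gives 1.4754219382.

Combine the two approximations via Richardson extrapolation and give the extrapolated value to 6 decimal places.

1.439535

r = 1, so 2^r = 2.
Top: 2(1.4754219382) − (1.5113087743) = 1.4395351021
Divide by 2^1 − 1 = 1.
Extrapolated: 1.4395351021 / 1 = 1.4395351021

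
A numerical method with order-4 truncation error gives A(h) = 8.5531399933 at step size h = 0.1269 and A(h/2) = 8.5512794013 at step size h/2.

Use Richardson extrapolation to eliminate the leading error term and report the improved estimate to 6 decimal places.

8.551155

Error is O(h^4); halving h shrinks it by 2^4 = 16.
A(h/2) − A(h) = 8.5512794013 − 8.5531399933 = -0.0018605920
Correction (A(h/2) − A(h))/(16 − 1) = (-0.0018605920)/15 = -0.0001240395
R = A(h/2) + (A(h/2) − A(h))/15 = 8.5512794013 − 0.0001240395 = 8.5511553618
Gap between inputs: 1.861e-03; correction applied: −0.0001240395.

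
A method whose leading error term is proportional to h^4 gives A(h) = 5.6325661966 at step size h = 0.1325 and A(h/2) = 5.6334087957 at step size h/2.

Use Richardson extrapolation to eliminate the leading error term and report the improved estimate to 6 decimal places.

Error is O(h^4); halving h shrinks it by 2^4 = 16.
16 × 5.6334087957 = 90.1345407312; 90.1345407312 − 5.6325661966 = 84.5019745346
Denominator 16 − 1 = 15.
So the Richardson estimate is 5.6334649690.

5.633465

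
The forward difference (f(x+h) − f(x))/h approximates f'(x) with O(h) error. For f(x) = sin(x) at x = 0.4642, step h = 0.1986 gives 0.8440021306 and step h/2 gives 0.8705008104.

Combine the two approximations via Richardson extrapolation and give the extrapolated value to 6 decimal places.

0.896999

r = 1, so 2^r = 2.
2×0.8705008104 − 0.8440021306 = 0.8969994902
Denominator 2 − 1 = 1.
R = 0.8969994902/1 = 0.8969994902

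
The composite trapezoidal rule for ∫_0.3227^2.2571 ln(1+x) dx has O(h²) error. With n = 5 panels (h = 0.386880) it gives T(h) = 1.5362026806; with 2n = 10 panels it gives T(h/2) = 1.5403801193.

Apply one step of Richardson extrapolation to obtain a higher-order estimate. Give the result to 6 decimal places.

1.541773

r = 2: numerator weight 4, denominator 3.
Numerator 4×A(h/2) − A(h) = 4×1.5403801193 − 1.5362026806 = 4.6253177966
R = 4.6253177966/3 = 1.5417725989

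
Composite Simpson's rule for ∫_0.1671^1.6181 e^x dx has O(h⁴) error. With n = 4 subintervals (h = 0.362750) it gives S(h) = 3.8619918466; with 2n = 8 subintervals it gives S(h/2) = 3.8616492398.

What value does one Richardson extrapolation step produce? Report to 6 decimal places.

3.861626

r = 4: numerator weight 16, denominator 15.
2^4·A(h/2) = 61.7863878368; minus A(h) gives 57.9243959902.
R = 57.9243959902/15 = 3.8616263993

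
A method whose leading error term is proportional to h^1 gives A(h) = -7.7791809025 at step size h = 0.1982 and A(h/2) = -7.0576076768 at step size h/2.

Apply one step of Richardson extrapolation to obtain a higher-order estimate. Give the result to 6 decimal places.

Error is O(h^1); halving h shrinks it by 2^1 = 2.
2×(-7.0576076768) = -14.1152153536; subtract (-7.7791809025) → -6.3360344511
(-6.3360344511) ÷ 1 = -6.3360344511

-6.336034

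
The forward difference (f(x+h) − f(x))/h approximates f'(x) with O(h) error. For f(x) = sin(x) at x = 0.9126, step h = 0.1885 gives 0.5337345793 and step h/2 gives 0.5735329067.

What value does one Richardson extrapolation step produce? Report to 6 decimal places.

0.613331

Leading term ∝ h^1; use weight 2 = 2^1.
2×0.5735329067 = 1.1470658134; subtract 0.5337345793 → 0.6133312341
R = 0.6133312341/1 = 0.6133312341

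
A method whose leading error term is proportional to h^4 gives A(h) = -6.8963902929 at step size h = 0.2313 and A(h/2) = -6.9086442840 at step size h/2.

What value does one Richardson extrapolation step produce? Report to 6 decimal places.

With r = 4 the leading error scales as h^4, so the weight is 2^4 = 16.
Top: 16(-6.9086442840) − (-6.8963902929) = -103.6419182511
(16×(-6.9086442840) − (-6.8963902929))/(16 − 1) = -6.9094612167
Correction |R − A(h/2)| = 8.169e-04; gap |A(h/2) − A(h)| = 1.225e-02.

-6.909461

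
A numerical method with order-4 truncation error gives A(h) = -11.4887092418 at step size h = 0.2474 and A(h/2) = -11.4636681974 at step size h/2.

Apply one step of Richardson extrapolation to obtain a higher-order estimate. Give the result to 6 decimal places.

-11.461999

r = 4: numerator weight 16, denominator 15.
2^4 × A(h/2) = -183.4186911584; minus A(h) gives -171.9299819166.
Denominator 16 − 1 = 15.
(-171.9299819166) ÷ 15 = -11.4619987944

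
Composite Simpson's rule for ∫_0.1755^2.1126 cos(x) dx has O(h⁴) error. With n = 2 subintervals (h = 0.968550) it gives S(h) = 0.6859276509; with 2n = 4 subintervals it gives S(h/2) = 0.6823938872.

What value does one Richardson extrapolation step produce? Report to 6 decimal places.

0.682158

Leading term ∝ h^4; use weight 16 = 2^4.
2^4 × A(h/2) = 10.9183021952; minus A(h) gives 10.2323745443.
Divide by 2^4 − 1 = 15.
Extrapolated: 10.2323745443 / 15 = 0.6821583030
Correction |R − A(h/2)| = 2.356e-04; gap |A(h/2) − A(h)| = 3.534e-03.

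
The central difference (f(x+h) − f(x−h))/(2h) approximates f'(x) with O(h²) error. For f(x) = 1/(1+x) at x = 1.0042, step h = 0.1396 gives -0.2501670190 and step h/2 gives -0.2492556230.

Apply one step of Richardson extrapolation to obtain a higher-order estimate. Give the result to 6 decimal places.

r = 2, so 2^r = 4.
2^2 × A(h/2) = -0.9970224920; minus A(h) gives -0.7468554730.
Extrapolated: (-0.7468554730) / 3 = -0.2489518243
Correction |R − A(h/2)| = 3.038e-04; gap |A(h/2) − A(h)| = 9.114e-04.

-0.248952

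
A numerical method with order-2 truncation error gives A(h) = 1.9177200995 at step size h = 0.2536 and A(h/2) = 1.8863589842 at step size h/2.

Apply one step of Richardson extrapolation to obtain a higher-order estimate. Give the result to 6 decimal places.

r = 2, so 2^r = 4.
Top: 4(1.8863589842) − (1.9177200995) = 5.6277158373
Divide by 2^2 − 1 = 3.
(4 × 1.8863589842 − 1.9177200995)/(4 − 1) = 1.8759052791
Correction |R − A(h/2)| = 1.045e-02; gap |A(h/2) − A(h)| = 3.136e-02.

1.875905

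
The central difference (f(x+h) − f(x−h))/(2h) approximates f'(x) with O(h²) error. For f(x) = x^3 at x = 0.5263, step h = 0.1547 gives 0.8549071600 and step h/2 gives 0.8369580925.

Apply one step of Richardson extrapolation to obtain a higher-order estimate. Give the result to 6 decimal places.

Leading term ∝ h^2; use weight 4 = 2^2.
2^2×A(h/2) = 3.3478323700; minus A(h) gives 2.4929252100.
Denominator 4 − 1 = 3.
Result: 0.8309750700

0.830975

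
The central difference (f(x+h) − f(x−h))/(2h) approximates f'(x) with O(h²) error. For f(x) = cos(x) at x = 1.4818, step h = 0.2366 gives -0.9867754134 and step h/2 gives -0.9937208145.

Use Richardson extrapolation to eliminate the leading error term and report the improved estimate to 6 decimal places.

-0.996036

Order 2 gives 2^r = 4 and 2^r − 1 = 3.
Difference of the inputs: -0.9937208145 − (-0.9867754134) = -0.0069454011
Correction (A(h/2) − A(h))/(4 − 1) = (-0.0069454011)/3 = -0.0023151337
R = -0.9937208145 − 0.0023151337 = -0.9960359482
Shift from A(h/2): −0.0023151337.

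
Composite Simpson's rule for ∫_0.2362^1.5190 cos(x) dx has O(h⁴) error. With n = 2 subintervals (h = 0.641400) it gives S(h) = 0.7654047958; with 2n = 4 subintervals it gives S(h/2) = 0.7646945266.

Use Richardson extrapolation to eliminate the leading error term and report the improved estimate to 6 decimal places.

0.764647

With r = 4 the leading error scales as h^4, so the weight is 2^4 = 16.
Weighted: 12.2351124256 − 0.7654047958 = 11.4697076298
Divide by 2^4 − 1 = 15.
Result: 0.7646471753
Shift from A(h/2): −0.0000473513.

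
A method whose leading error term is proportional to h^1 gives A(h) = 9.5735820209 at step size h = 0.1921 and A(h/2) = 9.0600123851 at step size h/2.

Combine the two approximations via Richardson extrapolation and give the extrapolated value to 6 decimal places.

8.546443

r = 1: numerator weight 2, denominator 1.
2×9.0600123851 = 18.1200247702; 18.1200247702 − 9.5735820209 = 8.5464427493
Divide by 2^1 − 1 = 1.
8.5464427493 ÷ 1 = 8.5464427493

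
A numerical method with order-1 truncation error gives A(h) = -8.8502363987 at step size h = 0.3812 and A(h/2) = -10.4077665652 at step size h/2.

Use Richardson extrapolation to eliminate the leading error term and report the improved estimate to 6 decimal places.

r = 1, so 2^r = 2.
2*(-10.4077665652) − (-8.8502363987) = -11.9652967317
Extrapolated: (-11.9652967317) / 1 = -11.9652967317

-11.965297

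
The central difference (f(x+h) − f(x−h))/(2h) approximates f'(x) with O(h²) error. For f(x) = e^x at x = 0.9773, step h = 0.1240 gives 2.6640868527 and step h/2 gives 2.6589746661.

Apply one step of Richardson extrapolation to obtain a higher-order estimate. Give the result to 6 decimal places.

2.657271

Order 2 gives 2^r = 4 and 2^r − 1 = 3.
4*2.6589746661 = 10.6358986644; 10.6358986644 − 2.6640868527 = 7.9718118117
Divide by 2^2 − 1 = 3.
Extrapolated: 7.9718118117 / 3 = 2.6572706039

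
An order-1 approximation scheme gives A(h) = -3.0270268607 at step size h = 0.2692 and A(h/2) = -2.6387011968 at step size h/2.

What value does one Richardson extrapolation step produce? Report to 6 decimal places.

Error is O(h^1); halving h shrinks it by 2^1 = 2.
Numerator 2*A(h/2) − A(h) = 2*(-2.6387011968) − (-3.0270268607) = -2.2503755329
(-2.2503755329) ÷ 1 = -2.2503755329

-2.250376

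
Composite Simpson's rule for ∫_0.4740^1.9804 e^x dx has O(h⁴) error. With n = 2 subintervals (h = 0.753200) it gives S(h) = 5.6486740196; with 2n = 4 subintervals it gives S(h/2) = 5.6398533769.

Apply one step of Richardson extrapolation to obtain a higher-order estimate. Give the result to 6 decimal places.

5.639265

Method order is 4; weight 2^4 = 16.
16·5.6398533769 = 90.2376540304; subtract 5.6486740196 → 84.5889800108
84.5889800108 ÷ 15 = 5.6392653341
Gap between inputs: 8.821e-03; correction applied: −0.0005880428.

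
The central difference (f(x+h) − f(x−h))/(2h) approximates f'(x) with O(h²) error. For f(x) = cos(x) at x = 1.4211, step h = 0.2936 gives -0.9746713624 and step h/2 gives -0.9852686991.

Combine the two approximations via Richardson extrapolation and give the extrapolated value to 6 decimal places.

Error is O(h^2); halving h shrinks it by 2^2 = 4.
Weighted: (-3.9410747964) − (-0.9746713624) = -2.9664034340
R = (-2.9664034340)/3 = -0.9888011447
Gap between inputs: 1.060e-02; correction applied: −0.0035324456.

-0.988801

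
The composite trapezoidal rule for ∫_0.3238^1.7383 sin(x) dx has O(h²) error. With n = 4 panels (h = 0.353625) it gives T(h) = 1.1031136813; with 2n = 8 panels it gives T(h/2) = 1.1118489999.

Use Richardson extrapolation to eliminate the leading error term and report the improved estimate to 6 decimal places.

r = 2: numerator weight 4, denominator 3.
4 × 1.1118489999 = 4.4473959996; subtract 1.1031136813 → 3.3442823183
Divide by 2^2 − 1 = 3.
Extrapolated: 3.3442823183 / 3 = 1.1147607728

1.114761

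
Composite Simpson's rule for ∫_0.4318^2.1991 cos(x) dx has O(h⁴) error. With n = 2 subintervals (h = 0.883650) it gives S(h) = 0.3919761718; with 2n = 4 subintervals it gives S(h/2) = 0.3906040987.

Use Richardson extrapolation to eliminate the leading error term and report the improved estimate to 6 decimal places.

0.390513

Method order is 4; weight 2^4 = 16.
2^4×A(h/2) = 6.2496655792; minus A(h) gives 5.8576894074.
Extrapolated: 5.8576894074 / 15 = 0.3905126272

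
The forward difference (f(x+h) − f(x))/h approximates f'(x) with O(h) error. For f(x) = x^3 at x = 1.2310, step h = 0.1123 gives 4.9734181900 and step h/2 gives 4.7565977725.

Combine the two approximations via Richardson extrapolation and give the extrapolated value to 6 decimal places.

4.539777

Leading term ∝ h^1; use weight 2 = 2^1.
2^1*A(h/2) = 9.5131955450; minus A(h) gives 4.5397773550.
4.5397773550 ÷ 1 = 4.5397773550
Gap between inputs: 2.168e-01; correction applied: −0.2168204175.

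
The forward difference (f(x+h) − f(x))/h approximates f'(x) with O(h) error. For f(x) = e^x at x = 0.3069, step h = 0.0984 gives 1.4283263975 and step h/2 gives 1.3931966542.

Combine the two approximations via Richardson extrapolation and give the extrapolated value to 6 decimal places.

The method has order 1: 2^1 = 2.
Weighted: 2.7863933084 − 1.4283263975 = 1.3580669109
Denominator 2 − 1 = 1.
1.3580669109 ÷ 1 = 1.3580669109
Shift from A(h/2): −0.0351297433.

1.358067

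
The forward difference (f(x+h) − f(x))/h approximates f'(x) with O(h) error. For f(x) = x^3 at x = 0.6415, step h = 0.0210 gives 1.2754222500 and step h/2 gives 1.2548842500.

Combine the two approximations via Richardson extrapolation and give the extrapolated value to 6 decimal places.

r = 1: numerator weight 2, denominator 1.
Top: 2(1.2548842500) − (1.2754222500) = 1.2343462500
(2*1.2548842500 − 1.2754222500)/(2 − 1) = 1.2343462500
Gap between inputs: 2.054e-02; correction applied: −0.0205380000.

1.234346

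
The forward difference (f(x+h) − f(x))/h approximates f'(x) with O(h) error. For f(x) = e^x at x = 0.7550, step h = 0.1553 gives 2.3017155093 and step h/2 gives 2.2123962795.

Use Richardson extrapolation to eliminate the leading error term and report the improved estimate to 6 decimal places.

The method has order 1: 2^1 = 2.
2*2.2123962795 = 4.4247925590; 4.4247925590 − 2.3017155093 = 2.1230770497
2.1230770497 ÷ 1 = 2.1230770497
Gap between inputs: 8.932e-02; correction applied: −0.0893192298.

2.123077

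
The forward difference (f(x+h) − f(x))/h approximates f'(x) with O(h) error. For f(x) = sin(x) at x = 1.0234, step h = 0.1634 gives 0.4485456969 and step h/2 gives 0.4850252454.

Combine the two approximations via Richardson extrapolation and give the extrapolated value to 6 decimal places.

0.521505

r = 1, so 2^r = 2.
2 × 0.4850252454 − 0.4485456969 = 0.5215047939
Divide by 2^1 − 1 = 1.
Result: 0.5215047939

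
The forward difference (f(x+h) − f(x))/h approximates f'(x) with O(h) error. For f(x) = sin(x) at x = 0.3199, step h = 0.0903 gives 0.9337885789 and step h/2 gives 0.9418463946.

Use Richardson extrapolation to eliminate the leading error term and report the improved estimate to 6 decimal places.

The method has order 1: 2^1 = 2.
Numerator 2×A(h/2) − A(h) = 2×0.9418463946 − 0.9337885789 = 0.9499042103
Divide by 2^1 − 1 = 1.
So the Richardson estimate is 0.9499042103.
Shift from A(h/2): +0.0080578157.

0.949904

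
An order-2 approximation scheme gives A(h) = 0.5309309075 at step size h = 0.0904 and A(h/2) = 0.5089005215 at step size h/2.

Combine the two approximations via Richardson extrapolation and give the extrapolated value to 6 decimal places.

0.501557

Error is O(h^2); halving h shrinks it by 2^2 = 4.
Weighted: 2.0356020860 − 0.5309309075 = 1.5046711785
(4*0.5089005215 − 0.5309309075)/(4 − 1) = 0.5015570595
Correction |R − A(h/2)| = 7.343e-03; gap |A(h/2) − A(h)| = 2.203e-02.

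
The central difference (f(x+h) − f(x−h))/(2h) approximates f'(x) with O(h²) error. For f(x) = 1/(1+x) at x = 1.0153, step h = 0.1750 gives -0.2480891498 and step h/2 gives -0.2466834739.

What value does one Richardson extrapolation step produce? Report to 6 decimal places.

-0.246215

r = 2: numerator weight 4, denominator 3.
4×(-0.2466834739) − (-0.2480891498) = -0.7386447458
R = (-0.7386447458)/3 = -0.2462149153
Gap between inputs: 1.406e-03; correction applied: +0.0004685586.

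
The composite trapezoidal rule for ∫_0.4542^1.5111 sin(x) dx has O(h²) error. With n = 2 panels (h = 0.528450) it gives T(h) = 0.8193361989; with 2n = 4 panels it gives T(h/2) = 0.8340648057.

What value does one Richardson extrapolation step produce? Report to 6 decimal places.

With r = 2 the leading error scales as h^2, so the weight is 2^2 = 4.
Difference of the inputs: 0.8340648057 − 0.8193361989 = 0.0147286068
Divide by 2^2 − 1 = 3: 0.0147286068/3 = 0.0049095356
R = A(h/2) + (A(h/2) − A(h))/3 = 0.8340648057 + 0.0049095356 = 0.8389743413

0.838974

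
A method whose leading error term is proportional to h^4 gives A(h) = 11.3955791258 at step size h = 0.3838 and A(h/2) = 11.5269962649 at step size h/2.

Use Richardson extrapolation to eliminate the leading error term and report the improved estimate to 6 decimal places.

11.535757

With r = 4 the leading error scales as h^4, so the weight is 2^4 = 16.
Top: 16(11.5269962649) − (11.3955791258) = 173.0363611126
Denominator 16 − 1 = 15.
(16×11.5269962649 − 11.3955791258)/(16 − 1) = 11.5357574075
Shift from A(h/2): +0.0087611426.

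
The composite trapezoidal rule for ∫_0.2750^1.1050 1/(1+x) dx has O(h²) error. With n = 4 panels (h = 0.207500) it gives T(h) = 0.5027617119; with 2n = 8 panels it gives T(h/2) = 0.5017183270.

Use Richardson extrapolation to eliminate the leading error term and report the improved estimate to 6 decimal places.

0.501371

Method order is 2; weight 2^2 = 4.
Numerator 4*A(h/2) − A(h) = 4*0.5017183270 − 0.5027617119 = 1.5041115961
R = 1.5041115961/3 = 0.5013705320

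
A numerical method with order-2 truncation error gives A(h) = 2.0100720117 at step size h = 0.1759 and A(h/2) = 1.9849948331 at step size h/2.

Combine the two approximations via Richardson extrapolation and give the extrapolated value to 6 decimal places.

Method order is 2; weight 2^2 = 4.
Numerator 4×A(h/2) − A(h) = 4×1.9849948331 − 2.0100720117 = 5.9299073207
Extrapolated: 5.9299073207 / 3 = 1.9766357736
Shift from A(h/2): −0.0083590595.

1.976636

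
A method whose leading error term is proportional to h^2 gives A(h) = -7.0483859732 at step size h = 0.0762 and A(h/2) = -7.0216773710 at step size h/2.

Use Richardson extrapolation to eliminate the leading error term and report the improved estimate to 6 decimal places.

-7.012775

The method has order 2: 2^2 = 4.
4·(-7.0216773710) = -28.0867094840; (-28.0867094840) − (-7.0483859732) = -21.0383235108
Divide by 2^2 − 1 = 3.
Extrapolated: (-21.0383235108) / 3 = -7.0127745036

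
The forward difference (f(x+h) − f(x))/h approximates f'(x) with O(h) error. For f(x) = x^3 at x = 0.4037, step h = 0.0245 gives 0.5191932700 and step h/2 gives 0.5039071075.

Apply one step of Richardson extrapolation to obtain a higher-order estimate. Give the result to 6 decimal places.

0.488621

With r = 1 the leading error scales as h^1, so the weight is 2^1 = 2.
2·0.5039071075 = 1.0078142150; 1.0078142150 − 0.5191932700 = 0.4886209450
Divide by 2^1 − 1 = 1.
So the Richardson estimate is 0.4886209450.
Shift from A(h/2): −0.0152861625.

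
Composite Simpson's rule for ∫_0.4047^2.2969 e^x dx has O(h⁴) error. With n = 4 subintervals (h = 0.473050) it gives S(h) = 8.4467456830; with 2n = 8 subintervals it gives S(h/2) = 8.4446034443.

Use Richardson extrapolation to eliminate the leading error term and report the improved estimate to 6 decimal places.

8.444461

With r = 4 the leading error scales as h^4, so the weight is 2^4 = 16.
16·8.4446034443 = 135.1136551088; subtract 8.4467456830 → 126.6669094258
Divide by 2^4 − 1 = 15.
Extrapolated: 126.6669094258 / 15 = 8.4444606284
Gap between inputs: 2.142e-03; correction applied: −0.0001428159.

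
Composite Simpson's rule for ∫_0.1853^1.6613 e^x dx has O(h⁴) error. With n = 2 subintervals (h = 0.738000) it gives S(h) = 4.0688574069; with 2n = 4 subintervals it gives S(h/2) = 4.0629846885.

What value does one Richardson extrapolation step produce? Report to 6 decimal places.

Method order is 4; weight 2^4 = 16.
Top: 16(4.0629846885) − (4.0688574069) = 60.9388976091
Divide by 2^4 − 1 = 15.
So the Richardson estimate is 4.0625931739.
Gap between inputs: 5.873e-03; correction applied: −0.0003915146.

4.062593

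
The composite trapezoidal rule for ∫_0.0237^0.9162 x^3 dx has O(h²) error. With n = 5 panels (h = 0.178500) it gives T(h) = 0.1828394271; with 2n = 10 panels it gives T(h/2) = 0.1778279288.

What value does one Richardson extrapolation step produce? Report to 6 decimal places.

0.176157

r = 2: numerator weight 4, denominator 3.
Difference of the inputs: 0.1778279288 − 0.1828394271 = -0.0050114983
Correction (A(h/2) − A(h))/(4 − 1) = (-0.0050114983)/3 = -0.0016704994
R = 0.1778279288 − 0.0016704994 = 0.1761574294
Correction |R − A(h/2)| = 1.670e-03; gap |A(h/2) − A(h)| = 5.011e-03.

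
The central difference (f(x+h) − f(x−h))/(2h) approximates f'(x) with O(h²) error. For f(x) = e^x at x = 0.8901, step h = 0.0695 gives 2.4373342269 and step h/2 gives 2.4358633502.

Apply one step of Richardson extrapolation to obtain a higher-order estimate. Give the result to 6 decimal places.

Leading term ∝ h^2; use weight 4 = 2^2.
4 × 2.4358633502 = 9.7434534008; subtract 2.4373342269 → 7.3061191739
R = 7.3061191739/3 = 2.4353730580

2.435373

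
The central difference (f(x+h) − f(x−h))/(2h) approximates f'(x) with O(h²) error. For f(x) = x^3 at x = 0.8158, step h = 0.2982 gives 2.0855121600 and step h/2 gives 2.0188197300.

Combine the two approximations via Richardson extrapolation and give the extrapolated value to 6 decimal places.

Leading term ∝ h^2; use weight 4 = 2^2.
2^2·A(h/2) = 8.0752789200; minus A(h) gives 5.9897667600.
Denominator 4 − 1 = 3.
So the Richardson estimate is 1.9965889200.

1.996589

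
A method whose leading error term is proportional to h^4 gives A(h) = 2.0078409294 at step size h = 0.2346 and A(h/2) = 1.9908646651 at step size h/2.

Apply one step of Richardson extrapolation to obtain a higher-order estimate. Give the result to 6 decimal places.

Error is O(h^4); halving h shrinks it by 2^4 = 16.
Top: 16(1.9908646651) − (2.0078409294) = 29.8459937122
R = 29.8459937122/15 = 1.9897329141
Shift from A(h/2): −0.0011317510.

1.989733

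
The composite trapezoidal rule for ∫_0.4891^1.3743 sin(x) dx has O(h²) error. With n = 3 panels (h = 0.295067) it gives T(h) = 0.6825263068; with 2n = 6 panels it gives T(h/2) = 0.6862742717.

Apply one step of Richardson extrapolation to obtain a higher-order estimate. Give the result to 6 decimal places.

0.687524

With r = 2 the leading error scales as h^2, so the weight is 2^2 = 4.
4×0.6862742717 − 0.6825263068 = 2.0625707800
Extrapolated: 2.0625707800 / 3 = 0.6875235933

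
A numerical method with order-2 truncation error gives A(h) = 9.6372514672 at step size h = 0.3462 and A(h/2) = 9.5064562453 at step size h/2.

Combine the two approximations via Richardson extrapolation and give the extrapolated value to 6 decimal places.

Leading term ∝ h^2; use weight 4 = 2^2.
Difference of the inputs: 9.5064562453 − 9.6372514672 = -0.1307952219
Correction (A(h/2) − A(h))/(4 − 1) = (-0.1307952219)/3 = -0.0435984073
R = A(h/2) + (A(h/2) − A(h))/3 = 9.5064562453 − 0.0435984073 = 9.4628578380

9.462858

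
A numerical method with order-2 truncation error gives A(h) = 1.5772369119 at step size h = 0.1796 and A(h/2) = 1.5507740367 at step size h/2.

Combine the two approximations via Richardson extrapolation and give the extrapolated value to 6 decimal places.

1.541953

r = 2, so 2^r = 4.
A(h/2) − A(h) = 1.5507740367 − 1.5772369119 = -0.0264628752
Correction (A(h/2) − A(h))/(4 − 1) = (-0.0264628752)/3 = -0.0088209584
R = A(h/2) + (A(h/2) − A(h))/3 = 1.5507740367 − 0.0088209584 = 1.5419530783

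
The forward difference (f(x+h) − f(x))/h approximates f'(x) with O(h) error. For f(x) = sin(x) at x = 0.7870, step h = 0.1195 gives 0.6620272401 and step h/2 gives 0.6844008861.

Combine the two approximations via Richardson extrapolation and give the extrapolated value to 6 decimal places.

Error is O(h^1); halving h shrinks it by 2^1 = 2.
Weighted: 1.3688017722 − 0.6620272401 = 0.7067745321
R = 0.7067745321/1 = 0.7067745321
Correction |R − A(h/2)| = 2.237e-02; gap |A(h/2) − A(h)| = 2.237e-02.

0.706775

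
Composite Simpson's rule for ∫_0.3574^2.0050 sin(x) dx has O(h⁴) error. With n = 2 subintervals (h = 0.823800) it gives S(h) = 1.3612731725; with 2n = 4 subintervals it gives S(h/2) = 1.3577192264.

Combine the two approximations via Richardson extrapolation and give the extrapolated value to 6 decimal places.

1.357482

r = 4, so 2^r = 16.
A(h/2) − A(h) = 1.3577192264 − 1.3612731725 = -0.0035539461
Divide by 2^4 − 1 = 15: (-0.0035539461)/15 = -0.0002369297
R = A(h/2) + (A(h/2) − A(h))/15 = 1.3577192264 − 0.0002369297 = 1.3574822967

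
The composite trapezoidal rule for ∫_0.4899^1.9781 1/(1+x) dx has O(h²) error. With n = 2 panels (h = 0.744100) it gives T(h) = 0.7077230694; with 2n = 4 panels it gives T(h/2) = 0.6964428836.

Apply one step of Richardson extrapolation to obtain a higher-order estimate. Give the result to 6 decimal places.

0.692683

Leading term ∝ h^2; use weight 4 = 2^2.
4×0.6964428836 = 2.7857715344; subtract 0.7077230694 → 2.0780484650
Divide by 2^2 − 1 = 3.
So the Richardson estimate is 0.6926828217.
Shift from A(h/2): −0.0037600619.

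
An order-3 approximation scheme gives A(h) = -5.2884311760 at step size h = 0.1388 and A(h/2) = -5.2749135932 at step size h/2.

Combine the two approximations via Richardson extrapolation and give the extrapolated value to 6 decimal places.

Leading term ∝ h^3; use weight 8 = 2^3.
2^3*A(h/2) = -42.1993087456; minus A(h) gives -36.9108775696.
Denominator 8 − 1 = 7.
R = (-36.9108775696)/7 = -5.2729825099
Correction |R − A(h/2)| = 1.931e-03; gap |A(h/2) − A(h)| = 1.352e-02.

-5.272983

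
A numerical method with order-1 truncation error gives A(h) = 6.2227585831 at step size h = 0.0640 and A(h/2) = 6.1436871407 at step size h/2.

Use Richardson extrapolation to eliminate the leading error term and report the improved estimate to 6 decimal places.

6.064616

With r = 1 the leading error scales as h^1, so the weight is 2^1 = 2.
2 × 6.1436871407 = 12.2873742814; 12.2873742814 − 6.2227585831 = 6.0646156983
Divide by 2^1 − 1 = 1.
(2 × 6.1436871407 − 6.2227585831)/(2 − 1) = 6.0646156983
Gap between inputs: 7.907e-02; correction applied: −0.0790714424.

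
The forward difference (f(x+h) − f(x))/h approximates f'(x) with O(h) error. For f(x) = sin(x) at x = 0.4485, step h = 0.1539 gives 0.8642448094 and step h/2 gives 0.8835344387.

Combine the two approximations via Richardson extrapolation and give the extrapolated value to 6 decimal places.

Method order is 1; weight 2^1 = 2.
Top: 2(0.8835344387) − (0.8642448094) = 0.9028240680
R = 0.9028240680/1 = 0.9028240680

0.902824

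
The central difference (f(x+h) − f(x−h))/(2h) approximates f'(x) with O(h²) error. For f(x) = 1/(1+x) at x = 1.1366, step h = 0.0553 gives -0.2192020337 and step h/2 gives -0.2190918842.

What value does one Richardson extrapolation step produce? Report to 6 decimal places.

-0.219055

r = 2, so 2^r = 4.
4×(-0.2190918842) = -0.8763675368; (-0.8763675368) − (-0.2192020337) = -0.6571655031
(-0.6571655031) ÷ 3 = -0.2190551677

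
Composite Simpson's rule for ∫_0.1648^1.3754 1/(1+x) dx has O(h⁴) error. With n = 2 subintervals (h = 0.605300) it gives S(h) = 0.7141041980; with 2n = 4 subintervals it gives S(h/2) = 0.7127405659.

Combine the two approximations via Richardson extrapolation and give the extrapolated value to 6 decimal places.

0.712650

Order 4 gives 2^r = 16 and 2^r − 1 = 15.
16×0.7127405659 − 0.7141041980 = 10.6897448564
Divide by 2^4 − 1 = 15.
Result: 0.7126496571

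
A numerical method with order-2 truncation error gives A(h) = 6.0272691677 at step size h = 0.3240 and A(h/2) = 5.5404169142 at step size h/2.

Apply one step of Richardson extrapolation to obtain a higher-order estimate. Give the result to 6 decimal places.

Leading term ∝ h^2; use weight 4 = 2^2.
Numerator 4 × A(h/2) − A(h) = 4 × 5.5404169142 − 6.0272691677 = 16.1343984891
R = 16.1343984891/3 = 5.3781328297

5.378133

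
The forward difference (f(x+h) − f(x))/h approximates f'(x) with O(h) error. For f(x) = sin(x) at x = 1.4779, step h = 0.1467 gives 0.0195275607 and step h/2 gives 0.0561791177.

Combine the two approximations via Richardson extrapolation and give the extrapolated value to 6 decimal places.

0.092831

The method has order 1: 2^1 = 2.
Numerator 2 × A(h/2) − A(h) = 2 × 0.0561791177 − 0.0195275607 = 0.0928306747
Denominator 2 − 1 = 1.
0.0928306747 ÷ 1 = 0.0928306747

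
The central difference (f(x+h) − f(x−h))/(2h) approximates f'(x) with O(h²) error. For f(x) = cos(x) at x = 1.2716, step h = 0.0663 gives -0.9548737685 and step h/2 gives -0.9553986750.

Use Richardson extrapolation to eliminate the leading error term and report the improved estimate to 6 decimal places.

Error is O(h^2); halving h shrinks it by 2^2 = 4.
A(h/2) − A(h) = -0.9553986750 − (-0.9548737685) = -0.0005249065
Divide by 2^2 − 1 = 3: (-0.0005249065)/3 = -0.0001749688
R = A(h/2) + (A(h/2) − A(h))/3 = -0.9553986750 − 0.0001749688 = -0.9555736438
Shift from A(h/2): −0.0001749688.

-0.955574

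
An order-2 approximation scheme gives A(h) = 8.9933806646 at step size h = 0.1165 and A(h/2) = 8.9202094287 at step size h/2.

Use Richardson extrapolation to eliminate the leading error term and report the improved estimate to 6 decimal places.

8.895819

With r = 2 the leading error scales as h^2, so the weight is 2^2 = 4.
Top: 4(8.9202094287) − (8.9933806646) = 26.6874570502
Divide by 2^2 − 1 = 3.
R = 26.6874570502/3 = 8.8958190167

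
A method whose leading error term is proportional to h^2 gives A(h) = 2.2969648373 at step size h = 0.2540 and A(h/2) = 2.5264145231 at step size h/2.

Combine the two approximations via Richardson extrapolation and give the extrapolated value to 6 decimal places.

The method has order 2: 2^2 = 4.
4*2.5264145231 − 2.2969648373 = 7.8086932551
7.8086932551 ÷ 3 = 2.6028977517

2.602898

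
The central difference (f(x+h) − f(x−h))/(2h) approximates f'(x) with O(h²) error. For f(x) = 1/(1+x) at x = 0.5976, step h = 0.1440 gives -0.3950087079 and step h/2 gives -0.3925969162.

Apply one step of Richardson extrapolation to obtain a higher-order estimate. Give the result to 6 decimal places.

-0.391793

With r = 2 the leading error scales as h^2, so the weight is 2^2 = 4.
Difference of the inputs: -0.3925969162 − (-0.3950087079) = 0.0024117917
Correction (A(h/2) − A(h))/(4 − 1) = 0.0024117917/3 = 0.0008039306
R = A(h/2) + (A(h/2) − A(h))/3 = -0.3925969162 + 0.0008039306 = -0.3917929856
Correction |R − A(h/2)| = 8.039e-04; gap |A(h/2) − A(h)| = 2.412e-03.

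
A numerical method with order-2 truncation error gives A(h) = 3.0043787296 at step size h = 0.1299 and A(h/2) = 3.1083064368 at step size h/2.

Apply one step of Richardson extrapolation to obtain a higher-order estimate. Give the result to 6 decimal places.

Order 2 gives 2^r = 4 and 2^r − 1 = 3.
4×3.1083064368 − 3.0043787296 = 9.4288470176
Denominator 4 − 1 = 3.
Extrapolated: 9.4288470176 / 3 = 3.1429490059

3.142949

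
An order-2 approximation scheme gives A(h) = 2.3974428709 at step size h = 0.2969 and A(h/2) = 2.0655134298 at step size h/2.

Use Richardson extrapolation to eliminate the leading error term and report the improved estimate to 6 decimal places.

1.954870

Leading term ∝ h^2; use weight 4 = 2^2.
4 × 2.0655134298 = 8.2620537192; subtract 2.3974428709 → 5.8646108483
5.8646108483 ÷ 3 = 1.9548702828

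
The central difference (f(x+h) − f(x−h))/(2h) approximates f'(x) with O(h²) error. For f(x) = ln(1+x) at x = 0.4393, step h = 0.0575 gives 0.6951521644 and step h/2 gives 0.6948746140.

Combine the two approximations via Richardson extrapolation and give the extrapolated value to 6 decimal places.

0.694782

Leading term ∝ h^2; use weight 4 = 2^2.
Difference of the inputs: 0.6948746140 − 0.6951521644 = -0.0002775504
Divide by 2^2 − 1 = 3: (-0.0002775504)/3 = -0.0000925168
R = 0.6948746140 − 0.0000925168 = 0.6947820972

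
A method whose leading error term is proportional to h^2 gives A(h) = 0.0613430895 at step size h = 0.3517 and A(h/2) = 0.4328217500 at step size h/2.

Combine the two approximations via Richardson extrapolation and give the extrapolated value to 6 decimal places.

With r = 2 the leading error scales as h^2, so the weight is 2^2 = 4.
Top: 4(0.4328217500) − (0.0613430895) = 1.6699439105
R = 1.6699439105/3 = 0.5566479702

0.556648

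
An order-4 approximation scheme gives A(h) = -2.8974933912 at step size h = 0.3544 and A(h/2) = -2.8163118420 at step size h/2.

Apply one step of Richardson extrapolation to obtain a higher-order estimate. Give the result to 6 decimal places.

-2.810900

r = 4: numerator weight 16, denominator 15.
16×(-2.8163118420) = -45.0609894720; subtract (-2.8974933912) → -42.1634960808
(16×(-2.8163118420) − (-2.8974933912))/(16 − 1) = -2.8108997387
Gap between inputs: 8.118e-02; correction applied: +0.0054121033.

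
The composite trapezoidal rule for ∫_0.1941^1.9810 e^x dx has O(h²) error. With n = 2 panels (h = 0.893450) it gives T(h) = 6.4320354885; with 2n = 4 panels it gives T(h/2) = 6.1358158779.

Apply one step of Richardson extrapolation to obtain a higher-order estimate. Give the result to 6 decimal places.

6.037076

Method order is 2; weight 2^2 = 4.
Numerator 4*A(h/2) − A(h) = 4*6.1358158779 − 6.4320354885 = 18.1112280231
Denominator 4 − 1 = 3.
Extrapolated: 18.1112280231 / 3 = 6.0370760077
Shift from A(h/2): −0.0987398702.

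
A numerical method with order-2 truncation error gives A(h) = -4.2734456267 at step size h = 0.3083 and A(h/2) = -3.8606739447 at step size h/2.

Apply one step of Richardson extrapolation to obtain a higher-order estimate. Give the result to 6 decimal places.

-3.723083

Method order is 2; weight 2^2 = 4.
2^2*A(h/2) = -15.4426957788; minus A(h) gives -11.1692501521.
Denominator 4 − 1 = 3.
Result: -3.7230833840
Correction |R − A(h/2)| = 1.376e-01; gap |A(h/2) − A(h)| = 4.128e-01.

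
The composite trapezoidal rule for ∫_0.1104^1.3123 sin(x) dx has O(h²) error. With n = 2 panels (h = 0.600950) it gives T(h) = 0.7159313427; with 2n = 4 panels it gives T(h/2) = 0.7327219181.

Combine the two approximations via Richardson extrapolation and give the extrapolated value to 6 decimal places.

Order 2 gives 2^r = 4 and 2^r − 1 = 3.
Weighted: 2.9308876724 − 0.7159313427 = 2.2149563297
Divide by 2^2 − 1 = 3.
R = 2.2149563297/3 = 0.7383187766
Gap between inputs: 1.679e-02; correction applied: +0.0055968585.

0.738319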